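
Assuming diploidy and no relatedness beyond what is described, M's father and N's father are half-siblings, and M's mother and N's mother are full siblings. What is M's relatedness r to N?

0.1875

Wright's path rule: contributions from independent ancestry routes add.
M and N are related in two ways: half first cousins through their fathers (r = 1/16) and first cousins through their mothers (r = 1/8).
r = 1/16 + 1/8 = 0.1875.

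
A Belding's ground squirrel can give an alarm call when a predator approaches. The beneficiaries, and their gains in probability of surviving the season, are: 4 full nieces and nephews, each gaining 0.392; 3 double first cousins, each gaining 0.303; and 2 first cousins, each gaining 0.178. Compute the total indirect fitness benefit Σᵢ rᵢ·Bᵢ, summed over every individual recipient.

r to a full niece or nephew = 0.25 (full aunt/uncle↔niece/nephew: two paths of length 3 through the shared grandparent pair: r = 2·(1/2)^3 = 1/4).
r to a double first cousin = 0.25 (double first cousins share both grandparent pairs — four paths of length 4: r = 4·(1/2)^4 = 1/4).
r to a first cousin = 0.125 (first cousins share one grandparent pair — two paths of length 4: r = 2·(1/2)^4 = 1/8).
Summing one r·B term per recipient: 4·0.25·0.392 + 3·0.25·0.303 + 2·0.125·0.178 = 0.66375.

0.66375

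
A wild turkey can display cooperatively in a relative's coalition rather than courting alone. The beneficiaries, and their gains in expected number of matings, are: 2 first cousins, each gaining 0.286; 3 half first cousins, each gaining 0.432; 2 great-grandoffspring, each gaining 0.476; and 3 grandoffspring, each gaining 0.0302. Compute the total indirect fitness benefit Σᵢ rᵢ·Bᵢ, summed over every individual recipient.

r to a first cousin = 1/8 (first cousins share one grandparent pair — two paths of length 4: r = 2·(1/2)^4 = 1/8).
r to a half first cousin = 1/16 (half first cousins share one grandparent — one path of length 4: r = (1/2)^4 = 1/16).
r to a great-grandoffspring = 1/8 (three parent–offspring links: r = (1/2)^3 = 1/8).
r to a grandoffspring = 0.25 (two parent–offspring links: r = (1/2)^2 = 1/4).
Summing one r·B term per recipient: 2·0.125·0.286 + 3·0.0625·0.432 + 2·0.125·0.476 + 3·0.25·0.0302 = 0.29415.

0.29415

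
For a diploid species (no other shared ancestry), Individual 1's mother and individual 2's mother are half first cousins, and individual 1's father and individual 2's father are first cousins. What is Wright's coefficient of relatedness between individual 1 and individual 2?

Wright's path rule: contributions from independent ancestry routes add.
Individual 1 and individual 2 are related in two ways: half second cousins through their mothers (r = 1/64) and second cousins through their fathers (r = 1/32).
r = 1/64 + 1/32 = 3/64 = 0.046875.

0.046875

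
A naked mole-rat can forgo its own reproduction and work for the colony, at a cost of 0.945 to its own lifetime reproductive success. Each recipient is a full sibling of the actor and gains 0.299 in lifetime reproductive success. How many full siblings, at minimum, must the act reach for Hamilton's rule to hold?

r to a full sibling = 0.5 (full sibs share both parents — two paths of length 2: r = 2·(1/2)^2 = 1/2).
Hamilton's rule: n·r·B > C  ⇒  n > C/(r·B) = 0.945/(0.5·0.299) = 6.321.
The smallest integer exceeding 6.321 is 7.

7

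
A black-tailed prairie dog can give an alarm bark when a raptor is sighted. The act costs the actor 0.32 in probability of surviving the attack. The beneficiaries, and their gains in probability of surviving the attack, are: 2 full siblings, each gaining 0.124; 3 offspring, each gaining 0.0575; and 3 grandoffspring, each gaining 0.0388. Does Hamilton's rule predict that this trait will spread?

Hamilton's rule: the trait is favored when the sum of r·B over every recipient exceeds the actor's cost C.
r to a full sibling = 1/2 (full sibs share both parents — two paths of length 2: r = 2·(1/2)^2 = 1/2).
r to an offspring = 0.5 (one parent–offspring link: r = (1/2)^1 = 1/2).
r to a grandoffspring = 0.25 (two parent–offspring links: r = (1/2)^2 = 1/4).
Summing one r·B term per recipient: 2·0.5·0.124 + 3·0.5·0.0575 + 3·0.25·0.0388 = 0.23935.
0.23935 < 0.32: the indirect benefit is less than the cost.

No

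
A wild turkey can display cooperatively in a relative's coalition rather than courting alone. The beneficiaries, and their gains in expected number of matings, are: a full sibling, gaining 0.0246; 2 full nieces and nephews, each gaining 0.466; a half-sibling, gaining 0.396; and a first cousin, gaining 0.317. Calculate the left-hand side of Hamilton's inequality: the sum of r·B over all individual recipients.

0.383925

r to a full sibling = 1/2 (full sibs share both parents — two paths of length 2: r = 2·(1/2)^2 = 1/2).
r to a full niece or nephew = 1/4 (full aunt/uncle↔niece/nephew: two paths of length 3 through the shared grandparent pair: r = 2·(1/2)^3 = 1/4).
r to a half-sibling = 1/4 (half-sibs share one parent — one path of length 2: r = (1/2)^2 = 1/4).
r to a first cousin = 0.125 (first cousins share one grandparent pair — two paths of length 4: r = 2·(1/2)^4 = 1/8).
Summing one r·B term per recipient: 1·0.5·0.0246 + 2·0.25·0.466 + 1·0.25·0.396 + 1·0.125·0.317 = 0.383925.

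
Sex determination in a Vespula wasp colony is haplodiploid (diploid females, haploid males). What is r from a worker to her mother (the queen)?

One meiotic link between diploid queen and diploid daughter: r = 1/2.

0.5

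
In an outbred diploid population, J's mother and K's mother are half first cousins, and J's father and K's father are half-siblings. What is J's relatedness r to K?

0.078125

Independent pedigree routes through distinct common ancestors add.
J and K are related in two ways: half second cousins through their mothers (r = 1/64) and half first cousins through their fathers (r = 1/16).
r = 1/64 + 1/16 = 0.078125.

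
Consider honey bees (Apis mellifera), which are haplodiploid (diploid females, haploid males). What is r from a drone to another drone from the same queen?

0.5

Haploid brothers each carry a random half of the queen's diploid genome, so on average they share half: r = 1/2.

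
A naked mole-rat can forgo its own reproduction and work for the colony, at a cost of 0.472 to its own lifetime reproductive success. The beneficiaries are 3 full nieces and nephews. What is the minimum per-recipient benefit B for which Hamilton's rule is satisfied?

0.6293

r to a full niece or nephew = 1/4 (full aunt/uncle↔niece/nephew: two paths of length 3 through the shared grandparent pair: r = 2·(1/2)^3 = 1/4).
Hamilton's rule with n recipients of equal r: n·r·B > C, so B > C/(n·r) = 0.472/(3·0.25) = 0.6293.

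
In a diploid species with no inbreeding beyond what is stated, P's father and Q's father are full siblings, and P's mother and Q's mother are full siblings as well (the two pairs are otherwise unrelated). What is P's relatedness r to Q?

Independent pedigree routes through distinct common ancestors add.
P and Q are related in two ways: first cousins through their fathers (r = 1/8) and first cousins through their mothers (r = 1/8) — i.e. double first cousins.
r = 1/8 + 1/8 = 0.25.

0.25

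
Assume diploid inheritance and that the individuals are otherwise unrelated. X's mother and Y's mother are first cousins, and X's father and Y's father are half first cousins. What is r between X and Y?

0.046875

Independent pedigree routes through distinct common ancestors add.
X and Y are related in two ways: second cousins through their mothers (r = 1/32) and half second cousins through their fathers (r = 1/64).
r = 1/32 + 1/64 = 3/64 = 0.046875.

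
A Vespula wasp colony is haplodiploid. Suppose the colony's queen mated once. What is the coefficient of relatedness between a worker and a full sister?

Haplodiploid full sisters inherit their father's entire haploid genome identically (contributing 1/2) and on average half of their mother's contribution (1/2 · 1/2 = 1/4); r = 1/2 + 1/4 = 3/4.

0.75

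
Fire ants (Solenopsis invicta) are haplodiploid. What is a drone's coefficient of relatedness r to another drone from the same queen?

Haploid brothers each carry a random half of the queen's diploid genome, so on average they share half: r = 1/2.

0.5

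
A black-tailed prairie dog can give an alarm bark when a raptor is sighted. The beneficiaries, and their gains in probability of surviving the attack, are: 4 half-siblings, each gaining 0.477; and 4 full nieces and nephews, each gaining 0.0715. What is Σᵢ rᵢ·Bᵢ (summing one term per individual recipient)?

r to a half-sibling = 0.25 (half-sibs share one parent — one path of length 2: r = (1/2)^2 = 1/4).
r to a full niece or nephew = 1/4 (full aunt/uncle↔niece/nephew: two paths of length 3 through the shared grandparent pair: r = 2·(1/2)^3 = 1/4).
Summing one r·B term per recipient: 4·0.25·0.477 + 4·0.25·0.0715 = 0.5485.

0.5485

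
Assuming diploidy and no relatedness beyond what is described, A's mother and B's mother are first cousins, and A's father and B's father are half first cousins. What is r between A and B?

0.046875

With two independent routes of shared ancestry, r is the sum of the two contributions.
A and B are related in two ways: second cousins through their mothers (r = 1/32) and half second cousins through their fathers (r = 1/64).
r = 1/32 + 1/64 = 0.046875.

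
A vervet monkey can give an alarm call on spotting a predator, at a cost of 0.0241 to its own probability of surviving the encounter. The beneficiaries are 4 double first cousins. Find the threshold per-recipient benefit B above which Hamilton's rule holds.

r to a double first cousin = 1/4 (double first cousins share both grandparent pairs — four paths of length 4: r = 4·(1/2)^4 = 1/4).
Hamilton's rule with n recipients of equal r: n·r·B > C, so B > C/(n·r) = 0.0241/(4·0.25) = 0.0241.

0.0241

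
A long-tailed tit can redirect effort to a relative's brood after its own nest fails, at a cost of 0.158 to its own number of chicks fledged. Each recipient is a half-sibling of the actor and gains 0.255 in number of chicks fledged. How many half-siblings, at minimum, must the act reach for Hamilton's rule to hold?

r to a half-sibling = 0.25 (half-sibs share one parent — one path of length 2: r = (1/2)^2 = 1/4).
Hamilton's rule: n·r·B > C  ⇒  n > C/(r·B) = 0.158/(0.25·0.255) = 2.478.
The smallest integer exceeding 2.478 is 3.

3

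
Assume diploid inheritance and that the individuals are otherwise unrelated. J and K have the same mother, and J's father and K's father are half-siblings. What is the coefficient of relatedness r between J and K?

Independent pedigree routes through distinct common ancestors add.
J and K are related in two ways: half-sibs through their shared mother (r = 1/4) and half first cousins through their fathers (r = 1/16).
r = 1/4 + 1/16 = 5/16 = 0.3125.

0.3125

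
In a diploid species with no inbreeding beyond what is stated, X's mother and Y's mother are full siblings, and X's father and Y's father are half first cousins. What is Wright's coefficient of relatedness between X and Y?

With two independent routes of shared ancestry, r is the sum of the two contributions.
X and Y are related in two ways: first cousins through their mothers (r = 1/8) and half second cousins through their fathers (r = 1/64).
r = 1/8 + 1/64 = 0.140625.

0.140625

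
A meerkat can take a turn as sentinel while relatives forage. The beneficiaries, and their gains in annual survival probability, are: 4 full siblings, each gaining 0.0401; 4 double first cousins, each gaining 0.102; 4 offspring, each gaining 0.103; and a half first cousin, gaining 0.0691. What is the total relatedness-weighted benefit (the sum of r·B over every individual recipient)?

0.39251875

r to a full sibling = 0.5 (full sibs share both parents — two paths of length 2: r = 2·(1/2)^2 = 1/2).
r to a double first cousin = 0.25 (double first cousins share both grandparent pairs — four paths of length 4: r = 4·(1/2)^4 = 1/4).
r to an offspring = 1/2 (one parent–offspring link: r = (1/2)^1 = 1/2).
r to a half first cousin = 1/16 (half first cousins share one grandparent — one path of length 4: r = (1/2)^4 = 1/16).
Summing one r·B term per recipient: 4·0.5·0.0401 + 4·0.25·0.102 + 4·0.5·0.103 + 1·0.0625·0.0691 = 0.39251875.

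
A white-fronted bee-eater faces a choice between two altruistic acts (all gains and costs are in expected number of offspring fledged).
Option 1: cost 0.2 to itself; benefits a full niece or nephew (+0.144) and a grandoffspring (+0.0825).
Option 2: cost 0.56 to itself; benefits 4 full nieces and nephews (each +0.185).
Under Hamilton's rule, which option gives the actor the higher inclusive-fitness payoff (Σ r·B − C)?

Option 1

Option 1: r to a full niece or nephew = 0.25.
Option 1: r to a grandoffspring = 0.25.
Option 1: Σ r·B − C = (1·0.25·0.144 + 1·0.25·0.0825) − 0.2 = -0.143375.
Option 2: r to a full niece or nephew = 0.25.
Option 2: Σ r·B − C = (4·0.25·0.185) − 0.56 = -0.375.
Option 1 has the higher net inclusive-fitness payoff.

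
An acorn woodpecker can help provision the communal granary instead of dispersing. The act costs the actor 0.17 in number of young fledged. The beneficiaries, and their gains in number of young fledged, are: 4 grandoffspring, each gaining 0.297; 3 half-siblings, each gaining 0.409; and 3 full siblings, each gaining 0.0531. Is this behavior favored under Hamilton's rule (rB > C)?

Yes

Hamilton's rule: the trait is favored when the sum of r·B over every recipient exceeds the actor's cost C.
r to a grandoffspring = 1/4 (two parent–offspring links: r = (1/2)^2 = 1/4).
r to a half-sibling = 0.25 (half-sibs share one parent — one path of length 2: r = (1/2)^2 = 1/4).
r to a full sibling = 0.5 (full sibs share both parents — two paths of length 2: r = 2·(1/2)^2 = 1/2).
Summing one r·B term per recipient: 4·0.25·0.297 + 3·0.25·0.409 + 3·0.5·0.0531 = 0.6834.
0.6834 > 0.17: the indirect benefit exceeds the cost.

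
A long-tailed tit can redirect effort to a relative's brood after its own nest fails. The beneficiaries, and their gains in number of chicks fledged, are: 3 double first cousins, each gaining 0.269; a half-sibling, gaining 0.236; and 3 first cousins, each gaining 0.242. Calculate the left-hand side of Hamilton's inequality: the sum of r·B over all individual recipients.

0.3515

r to a double first cousin = 0.25 (double first cousins share both grandparent pairs — four paths of length 4: r = 4·(1/2)^4 = 1/4).
r to a half-sibling = 0.25 (half-sibs share one parent — one path of length 2: r = (1/2)^2 = 1/4).
r to a first cousin = 1/8 (first cousins share one grandparent pair — two paths of length 4: r = 2·(1/2)^4 = 1/8).
Summing one r·B term per recipient: 3·0.25·0.269 + 1·0.25·0.236 + 3·0.125·0.242 = 0.3515.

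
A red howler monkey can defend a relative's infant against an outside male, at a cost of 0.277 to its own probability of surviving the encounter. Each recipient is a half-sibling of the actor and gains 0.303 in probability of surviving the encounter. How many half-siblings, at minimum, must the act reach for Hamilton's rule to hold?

4

r to a half-sibling = 0.25 (half-sibs share one parent — one path of length 2: r = (1/2)^2 = 1/4).
Hamilton's rule: n·r·B > C  ⇒  n > C/(r·B) = 0.277/(0.25·0.303) = 3.657.
The smallest integer exceeding 3.657 is 4.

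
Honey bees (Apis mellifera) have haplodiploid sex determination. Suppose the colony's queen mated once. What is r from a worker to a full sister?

0.75

Haplodiploid full sisters inherit their father's entire haploid genome identically (contributing 1/2) and on average half of their mother's contribution (1/2 · 1/2 = 1/4); r = 1/2 + 1/4 = 3/4.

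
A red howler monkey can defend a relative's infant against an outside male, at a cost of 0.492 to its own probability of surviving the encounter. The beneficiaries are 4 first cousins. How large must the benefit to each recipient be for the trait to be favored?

0.984

r to a first cousin = 0.125 (first cousins share one grandparent pair — two paths of length 4: r = 2·(1/2)^4 = 1/8).
Hamilton's rule with n recipients of equal r: n·r·B > C, so B > C/(n·r) = 0.492/(4·0.125) = 0.984.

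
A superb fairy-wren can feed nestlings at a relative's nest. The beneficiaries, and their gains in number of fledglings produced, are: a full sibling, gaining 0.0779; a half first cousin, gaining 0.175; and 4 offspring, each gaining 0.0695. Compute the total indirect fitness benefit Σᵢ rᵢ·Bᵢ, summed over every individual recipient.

0.1888875

r to a full sibling = 1/2 (full sibs share both parents — two paths of length 2: r = 2·(1/2)^2 = 1/2).
r to a half first cousin = 1/16 (half first cousins share one grandparent — one path of length 4: r = (1/2)^4 = 1/16).
r to an offspring = 1/2 (one parent–offspring link: r = (1/2)^1 = 1/2).
Summing one r·B term per recipient: 1·0.5·0.0779 + 1·0.0625·0.175 + 4·0.5·0.0695 = 0.1888875.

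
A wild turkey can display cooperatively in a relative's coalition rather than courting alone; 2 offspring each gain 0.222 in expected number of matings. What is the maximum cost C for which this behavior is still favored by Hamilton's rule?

r to an offspring = 1/2 (one parent–offspring link: r = (1/2)^1 = 1/2).
Hamilton's rule: n·r·B > C, so the trait is favored while C < n·r·B = 2·0.5·0.222 = 0.222.

0.222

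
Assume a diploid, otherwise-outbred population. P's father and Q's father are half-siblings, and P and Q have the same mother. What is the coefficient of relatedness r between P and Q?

0.3125

Independent pedigree routes through distinct common ancestors add.
P and Q are related in two ways: half first cousins through their fathers (r = 1/16) and half-sibs through their shared mother (r = 1/4).
r = 1/16 + 1/4 = 5/16 = 0.3125.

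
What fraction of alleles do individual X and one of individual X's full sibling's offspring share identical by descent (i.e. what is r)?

0.25

Each parent–offspring link contributes a factor of 1/2, and independent paths through distinct common ancestors add.
Full aunt/uncle↔niece/nephew: two paths of length 3 through the shared grandparent pair: r = 2·(1/2)^3 = 1/4.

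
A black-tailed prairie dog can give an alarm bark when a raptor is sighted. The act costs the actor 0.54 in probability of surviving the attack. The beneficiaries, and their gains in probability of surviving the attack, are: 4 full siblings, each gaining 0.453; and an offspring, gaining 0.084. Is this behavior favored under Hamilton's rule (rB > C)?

Hamilton's rule: the trait is favored when the sum of r·B over every recipient exceeds the actor's cost C.
r to a full sibling = 1/2 (full sibs share both parents — two paths of length 2: r = 2·(1/2)^2 = 1/2).
r to an offspring = 0.5 (one parent–offspring link: r = (1/2)^1 = 1/2).
Summing one r·B term per recipient: 4·0.5·0.453 + 1·0.5·0.084 = 0.948.
0.948 > 0.54: the indirect benefit exceeds the cost.

Yes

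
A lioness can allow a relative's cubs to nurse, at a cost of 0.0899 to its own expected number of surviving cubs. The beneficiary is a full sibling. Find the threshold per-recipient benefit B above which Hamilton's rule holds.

0.1798

r to a full sibling = 0.5 (full sibs share both parents — two paths of length 2: r = 2·(1/2)^2 = 1/2).
Hamilton's rule with n recipients of equal r: n·r·B > C, so B > C/(n·r) = 0.0899/(1·0.5) = 0.1798.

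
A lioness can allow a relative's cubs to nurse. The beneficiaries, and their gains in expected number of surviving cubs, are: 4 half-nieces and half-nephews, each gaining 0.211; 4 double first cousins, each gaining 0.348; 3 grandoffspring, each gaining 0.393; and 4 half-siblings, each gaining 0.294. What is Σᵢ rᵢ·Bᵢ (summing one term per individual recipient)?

r to a half-niece or half-nephew = 0.125 (half-aunt/uncle↔niece/nephew: one path of length 3: r = (1/2)^3 = 1/8).
r to a double first cousin = 1/4 (double first cousins share both grandparent pairs — four paths of length 4: r = 4·(1/2)^4 = 1/4).
r to a grandoffspring = 0.25 (two parent–offspring links: r = (1/2)^2 = 1/4).
r to a half-sibling = 1/4 (half-sibs share one parent — one path of length 2: r = (1/2)^2 = 1/4).
Summing one r·B term per recipient: 4·0.125·0.211 + 4·0.25·0.348 + 3·0.25·0.393 + 4·0.25·0.294 = 1.04225.

1.04225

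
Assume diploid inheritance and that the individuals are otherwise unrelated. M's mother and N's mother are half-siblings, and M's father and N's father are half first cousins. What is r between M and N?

0.078125

Wright's path rule: contributions from independent ancestry routes add.
M and N are related in two ways: half first cousins through their mothers (r = 1/16) and half second cousins through their fathers (r = 1/64).
r = 1/16 + 1/64 = 5/64 = 0.078125.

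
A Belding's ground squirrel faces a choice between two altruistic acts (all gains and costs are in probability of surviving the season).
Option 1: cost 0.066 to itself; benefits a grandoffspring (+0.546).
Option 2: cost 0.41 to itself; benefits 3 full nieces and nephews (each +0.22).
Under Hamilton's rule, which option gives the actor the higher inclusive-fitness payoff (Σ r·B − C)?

Option 1

Option 1: r to a grandoffspring = 0.25.
Option 1: Σ r·B − C = (1·0.25·0.546) − 0.066 = 0.0705.
Option 2: r to a full niece or nephew = 0.25.
Option 2: Σ r·B − C = (3·0.25·0.22) − 0.41 = -0.245.
Option 1 has the higher net inclusive-fitness payoff.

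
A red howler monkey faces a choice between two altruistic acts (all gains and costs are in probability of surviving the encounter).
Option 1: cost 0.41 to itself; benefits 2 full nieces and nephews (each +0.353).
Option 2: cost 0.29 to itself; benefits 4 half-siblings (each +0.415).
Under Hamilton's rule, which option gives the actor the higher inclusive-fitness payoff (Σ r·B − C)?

Option 1: r to a full niece or nephew = 0.25.
Option 1: Σ r·B − C = (2·0.25·0.353) − 0.41 = -0.2335.
Option 2: r to a half-sibling = 0.25.
Option 2: Σ r·B − C = (4·0.25·0.415) − 0.29 = 0.125.
Option 2 has the higher net inclusive-fitness payoff.

Option 2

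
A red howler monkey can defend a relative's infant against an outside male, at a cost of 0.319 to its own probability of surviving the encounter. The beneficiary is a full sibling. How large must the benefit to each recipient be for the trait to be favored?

r to a full sibling = 1/2 (full sibs share both parents — two paths of length 2: r = 2·(1/2)^2 = 1/2).
Hamilton's rule with n recipients of equal r: n·r·B > C, so B > C/(n·r) = 0.319/(1·0.5) = 0.638.

0.638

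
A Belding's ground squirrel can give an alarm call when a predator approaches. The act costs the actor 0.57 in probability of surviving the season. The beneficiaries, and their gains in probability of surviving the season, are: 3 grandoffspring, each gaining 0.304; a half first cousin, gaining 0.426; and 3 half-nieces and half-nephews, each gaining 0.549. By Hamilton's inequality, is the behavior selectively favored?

No

Hamilton's rule: the trait is favored when the sum of r·B over every recipient exceeds the actor's cost C.
r to a grandoffspring = 1/4 (two parent–offspring links: r = (1/2)^2 = 1/4).
r to a half first cousin = 0.0625 (half first cousins share one grandparent — one path of length 4: r = (1/2)^4 = 1/16).
r to a half-niece or half-nephew = 0.125 (half-aunt/uncle↔niece/nephew: one path of length 3: r = (1/2)^3 = 1/8).
Summing one r·B term per recipient: 3·0.25·0.304 + 1·0.0625·0.426 + 3·0.125·0.549 = 0.4605.
0.4605 < 0.57: the indirect benefit is less than the cost.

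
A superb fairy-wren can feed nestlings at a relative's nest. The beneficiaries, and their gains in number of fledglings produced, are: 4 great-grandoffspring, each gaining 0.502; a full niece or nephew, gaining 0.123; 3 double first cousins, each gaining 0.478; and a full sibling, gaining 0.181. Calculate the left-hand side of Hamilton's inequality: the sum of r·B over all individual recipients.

r to a great-grandoffspring = 0.125 (three parent–offspring links: r = (1/2)^3 = 1/8).
r to a full niece or nephew = 1/4 (full aunt/uncle↔niece/nephew: two paths of length 3 through the shared grandparent pair: r = 2·(1/2)^3 = 1/4).
r to a double first cousin = 1/4 (double first cousins share both grandparent pairs — four paths of length 4: r = 4·(1/2)^4 = 1/4).
r to a full sibling = 0.5 (full sibs share both parents — two paths of length 2: r = 2·(1/2)^2 = 1/2).
Summing one r·B term per recipient: 4·0.125·0.502 + 1·0.25·0.123 + 3·0.25·0.478 + 1·0.5·0.181 = 0.73075.

0.73075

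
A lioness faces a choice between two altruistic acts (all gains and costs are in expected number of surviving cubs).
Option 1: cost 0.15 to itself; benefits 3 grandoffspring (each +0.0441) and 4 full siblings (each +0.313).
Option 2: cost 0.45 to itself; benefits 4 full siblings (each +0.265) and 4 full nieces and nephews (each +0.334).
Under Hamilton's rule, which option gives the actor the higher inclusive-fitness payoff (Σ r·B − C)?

Option 1

Option 1: r to a grandoffspring = 0.25.
Option 1: r to a full sibling = 0.5.
Option 1: Σ r·B − C = (3·0.25·0.0441 + 4·0.5·0.313) − 0.15 = 0.509075.
Option 2: r to a full sibling = 0.5.
Option 2: r to a full niece or nephew = 0.25.
Option 2: Σ r·B − C = (4·0.5·0.265 + 4·0.25·0.334) − 0.45 = 0.414.
Option 1 has the higher net inclusive-fitness payoff.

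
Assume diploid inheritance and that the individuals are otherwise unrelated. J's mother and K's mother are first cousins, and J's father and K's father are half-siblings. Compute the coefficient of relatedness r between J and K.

0.09375

Relatedness sums over independent paths through distinct common ancestors.
J and K are related in two ways: second cousins through their mothers (r = 1/32) and half first cousins through their fathers (r = 1/16).
r = 1/32 + 1/16 = 0.09375.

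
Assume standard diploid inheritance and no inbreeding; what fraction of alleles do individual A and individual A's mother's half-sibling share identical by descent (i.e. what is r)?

Each parent–offspring link contributes a factor of 1/2, and independent paths through distinct common ancestors add.
Half-aunt/uncle↔niece/nephew: one path of length 3: r = (1/2)^3 = 1/8.

0.125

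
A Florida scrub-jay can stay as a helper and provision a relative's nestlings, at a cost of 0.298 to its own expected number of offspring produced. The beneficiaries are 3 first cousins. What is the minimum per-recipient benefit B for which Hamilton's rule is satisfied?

0.7947

r to a first cousin = 1/8 (first cousins share one grandparent pair — two paths of length 4: r = 2·(1/2)^4 = 1/8).
Hamilton's rule with n recipients of equal r: n·r·B > C, so B > C/(n·r) = 0.298/(3·0.125) = 0.7947.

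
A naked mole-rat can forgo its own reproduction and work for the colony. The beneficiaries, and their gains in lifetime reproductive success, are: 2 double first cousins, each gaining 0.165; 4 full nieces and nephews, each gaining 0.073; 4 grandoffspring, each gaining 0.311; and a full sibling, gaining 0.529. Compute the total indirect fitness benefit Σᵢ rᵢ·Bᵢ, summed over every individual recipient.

0.731

r to a double first cousin = 0.25 (double first cousins share both grandparent pairs — four paths of length 4: r = 4·(1/2)^4 = 1/4).
r to a full niece or nephew = 1/4 (full aunt/uncle↔niece/nephew: two paths of length 3 through the shared grandparent pair: r = 2·(1/2)^3 = 1/4).
r to a grandoffspring = 1/4 (two parent–offspring links: r = (1/2)^2 = 1/4).
r to a full sibling = 1/2 (full sibs share both parents — two paths of length 2: r = 2·(1/2)^2 = 1/2).
Summing one r·B term per recipient: 2·0.25·0.165 + 4·0.25·0.073 + 4·0.25·0.311 + 1·0.5·0.529 = 0.731.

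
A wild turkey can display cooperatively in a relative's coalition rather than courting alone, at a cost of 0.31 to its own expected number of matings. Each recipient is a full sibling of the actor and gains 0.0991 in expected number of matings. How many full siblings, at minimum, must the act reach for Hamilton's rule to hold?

r to a full sibling = 0.5 (full sibs share both parents — two paths of length 2: r = 2·(1/2)^2 = 1/2).
Hamilton's rule: n·r·B > C  ⇒  n > C/(r·B) = 0.31/(0.5·0.0991) = 6.256.
The smallest integer exceeding 6.256 is 7.

7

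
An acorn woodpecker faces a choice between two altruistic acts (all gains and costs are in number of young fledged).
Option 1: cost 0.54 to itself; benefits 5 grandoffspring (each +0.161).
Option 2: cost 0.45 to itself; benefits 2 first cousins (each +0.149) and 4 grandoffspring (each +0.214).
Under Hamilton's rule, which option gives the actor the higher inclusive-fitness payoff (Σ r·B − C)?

Option 1: r to a grandoffspring = 0.25.
Option 1: Σ r·B − C = (5·0.25·0.161) − 0.54 = -0.33875.
Option 2: r to a first cousin = 0.125.
Option 2: r to a grandoffspring = 0.25.
Option 2: Σ r·B − C = (2·0.125·0.149 + 4·0.25·0.214) − 0.45 = -0.19875.
Option 2 has the higher net inclusive-fitness payoff.

Option 2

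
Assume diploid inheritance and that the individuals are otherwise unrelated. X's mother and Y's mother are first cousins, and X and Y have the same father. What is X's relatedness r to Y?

With two independent routes of shared ancestry, r is the sum of the two contributions.
X and Y are related in two ways: second cousins through their mothers (r = 1/32) and half-sibs through their shared father (r = 1/4).
r = 1/32 + 1/4 = 0.28125.

0.28125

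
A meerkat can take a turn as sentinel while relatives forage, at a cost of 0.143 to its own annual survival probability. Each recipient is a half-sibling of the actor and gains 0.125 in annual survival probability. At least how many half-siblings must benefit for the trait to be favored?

r to a half-sibling = 0.25 (half-sibs share one parent — one path of length 2: r = (1/2)^2 = 1/4).
Hamilton's rule: n·r·B > C  ⇒  n > C/(r·B) = 0.143/(0.25·0.125) = 4.576.
The smallest integer exceeding 4.576 is 5.

5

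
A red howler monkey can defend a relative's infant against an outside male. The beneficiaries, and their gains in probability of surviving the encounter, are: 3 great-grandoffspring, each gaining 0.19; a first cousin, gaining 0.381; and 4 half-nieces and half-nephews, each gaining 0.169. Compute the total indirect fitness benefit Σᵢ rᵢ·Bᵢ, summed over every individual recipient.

0.203375

r to a great-grandoffspring = 0.125 (three parent–offspring links: r = (1/2)^3 = 1/8).
r to a first cousin = 0.125 (first cousins share one grandparent pair — two paths of length 4: r = 2·(1/2)^4 = 1/8).
r to a half-niece or half-nephew = 0.125 (half-aunt/uncle↔niece/nephew: one path of length 3: r = (1/2)^3 = 1/8).
Summing one r·B term per recipient: 3·0.125·0.19 + 1·0.125·0.381 + 4·0.125·0.169 = 0.203375.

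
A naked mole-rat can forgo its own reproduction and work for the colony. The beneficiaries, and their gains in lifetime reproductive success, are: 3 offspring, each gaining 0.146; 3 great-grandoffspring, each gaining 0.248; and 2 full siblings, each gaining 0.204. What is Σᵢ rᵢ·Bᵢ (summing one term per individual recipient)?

0.516

r to an offspring = 0.5 (one parent–offspring link: r = (1/2)^1 = 1/2).
r to a great-grandoffspring = 1/8 (three parent–offspring links: r = (1/2)^3 = 1/8).
r to a full sibling = 1/2 (full sibs share both parents — two paths of length 2: r = 2·(1/2)^2 = 1/2).
Summing one r·B term per recipient: 3·0.5·0.146 + 3·0.125·0.248 + 2·0.5·0.204 = 0.516.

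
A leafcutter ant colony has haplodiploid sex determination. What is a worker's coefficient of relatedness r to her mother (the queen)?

0.5

One meiotic link between diploid queen and diploid daughter: r = 1/2.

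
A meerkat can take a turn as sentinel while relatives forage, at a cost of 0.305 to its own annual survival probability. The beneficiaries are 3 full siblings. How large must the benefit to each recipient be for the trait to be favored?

0.2033

r to a full sibling = 1/2 (full sibs share both parents — two paths of length 2: r = 2·(1/2)^2 = 1/2).
Hamilton's rule with n recipients of equal r: n·r·B > C, so B > C/(n·r) = 0.305/(3·0.5) = 0.2033.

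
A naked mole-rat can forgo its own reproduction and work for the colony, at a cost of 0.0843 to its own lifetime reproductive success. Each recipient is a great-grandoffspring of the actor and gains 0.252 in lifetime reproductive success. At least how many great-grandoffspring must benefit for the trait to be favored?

3

r to a great-grandoffspring = 1/8 (three parent–offspring links: r = (1/2)^3 = 1/8).
Hamilton's rule: n·r·B > C  ⇒  n > C/(r·B) = 0.0843/(0.125·0.252) = 2.676.
The smallest integer exceeding 2.676 is 3.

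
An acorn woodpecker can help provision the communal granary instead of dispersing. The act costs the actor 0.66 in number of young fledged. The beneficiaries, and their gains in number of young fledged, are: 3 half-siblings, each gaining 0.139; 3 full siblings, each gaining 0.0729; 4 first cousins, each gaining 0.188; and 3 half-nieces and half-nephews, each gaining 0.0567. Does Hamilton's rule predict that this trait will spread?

Hamilton's rule: the trait is favored when the sum of r·B over every recipient exceeds the actor's cost C.
r to a half-sibling = 1/4 (half-sibs share one parent — one path of length 2: r = (1/2)^2 = 1/4).
r to a full sibling = 0.5 (full sibs share both parents — two paths of length 2: r = 2·(1/2)^2 = 1/2).
r to a first cousin = 0.125 (first cousins share one grandparent pair — two paths of length 4: r = 2·(1/2)^4 = 1/8).
r to a half-niece or half-nephew = 1/8 (half-aunt/uncle↔niece/nephew: one path of length 3: r = (1/2)^3 = 1/8).
Summing one r·B term per recipient: 3·0.25·0.139 + 3·0.5·0.0729 + 4·0.125·0.188 + 3·0.125·0.0567 = 0.3288625.
0.3288625 < 0.66: the indirect benefit is less than the cost.

No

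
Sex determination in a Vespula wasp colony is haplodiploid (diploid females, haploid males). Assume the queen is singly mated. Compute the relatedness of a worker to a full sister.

Haplodiploid full sisters inherit their father's entire haploid genome identically (contributing 1/2) and on average half of their mother's contribution (1/2 · 1/2 = 1/4); r = 1/2 + 1/4 = 3/4.

0.75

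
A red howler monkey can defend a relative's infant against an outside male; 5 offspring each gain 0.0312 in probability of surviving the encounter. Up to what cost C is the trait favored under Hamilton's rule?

r to an offspring = 1/2 (one parent–offspring link: r = (1/2)^1 = 1/2).
Hamilton's rule: n·r·B > C, so the trait is favored while C < n·r·B = 5·0.5·0.0312 = 0.078.

0.078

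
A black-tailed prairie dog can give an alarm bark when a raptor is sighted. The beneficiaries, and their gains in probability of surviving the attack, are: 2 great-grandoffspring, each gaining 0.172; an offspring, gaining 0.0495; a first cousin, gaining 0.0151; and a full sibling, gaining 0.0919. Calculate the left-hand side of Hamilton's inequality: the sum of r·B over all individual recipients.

0.1155875

r to a great-grandoffspring = 1/8 (three parent–offspring links: r = (1/2)^3 = 1/8).
r to an offspring = 1/2 (one parent–offspring link: r = (1/2)^1 = 1/2).
r to a first cousin = 1/8 (first cousins share one grandparent pair — two paths of length 4: r = 2·(1/2)^4 = 1/8).
r to a full sibling = 1/2 (full sibs share both parents — two paths of length 2: r = 2·(1/2)^2 = 1/2).
Summing one r·B term per recipient: 2·0.125·0.172 + 1·0.5·0.0495 + 1·0.125·0.0151 + 1·0.5·0.0919 = 0.1155875.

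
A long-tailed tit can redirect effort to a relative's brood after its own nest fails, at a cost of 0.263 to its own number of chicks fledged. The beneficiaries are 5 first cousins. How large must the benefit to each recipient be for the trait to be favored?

r to a first cousin = 0.125 (first cousins share one grandparent pair — two paths of length 4: r = 2·(1/2)^4 = 1/8).
Hamilton's rule with n recipients of equal r: n·r·B > C, so B > C/(n·r) = 0.263/(5·0.125) = 0.4208.

0.4208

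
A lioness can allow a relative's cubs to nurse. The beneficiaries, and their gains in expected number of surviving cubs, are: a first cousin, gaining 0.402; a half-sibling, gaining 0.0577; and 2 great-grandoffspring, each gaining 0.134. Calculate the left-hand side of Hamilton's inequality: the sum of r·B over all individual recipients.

r to a first cousin = 0.125 (first cousins share one grandparent pair — two paths of length 4: r = 2·(1/2)^4 = 1/8).
r to a half-sibling = 1/4 (half-sibs share one parent — one path of length 2: r = (1/2)^2 = 1/4).
r to a great-grandoffspring = 0.125 (three parent–offspring links: r = (1/2)^3 = 1/8).
Summing one r·B term per recipient: 1·0.125·0.402 + 1·0.25·0.0577 + 2·0.125·0.134 = 0.098175.

0.098175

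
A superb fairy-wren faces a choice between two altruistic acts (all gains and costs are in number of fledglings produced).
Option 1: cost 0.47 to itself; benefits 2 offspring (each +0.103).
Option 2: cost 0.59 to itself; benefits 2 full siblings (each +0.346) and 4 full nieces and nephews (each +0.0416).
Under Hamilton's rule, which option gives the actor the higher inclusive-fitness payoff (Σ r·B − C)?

Option 1: r to an offspring = 0.5.
Option 1: Σ r·B − C = (2·0.5·0.103) − 0.47 = -0.367.
Option 2: r to a full sibling = 0.5.
Option 2: r to a full niece or nephew = 0.25.
Option 2: Σ r·B − C = (2·0.5·0.346 + 4·0.25·0.0416) − 0.59 = -0.2024.
Option 2 has the higher net inclusive-fitness payoff.

Option 2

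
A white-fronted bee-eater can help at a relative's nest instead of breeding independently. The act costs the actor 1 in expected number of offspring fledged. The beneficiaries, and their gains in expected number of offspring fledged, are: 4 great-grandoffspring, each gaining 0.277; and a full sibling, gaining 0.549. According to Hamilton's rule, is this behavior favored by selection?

Hamilton's rule: the trait is favored when the sum of r·B over every recipient exceeds the actor's cost C.
r to a great-grandoffspring = 1/8 (three parent–offspring links: r = (1/2)^3 = 1/8).
r to a full sibling = 1/2 (full sibs share both parents — two paths of length 2: r = 2·(1/2)^2 = 1/2).
Summing one r·B term per recipient: 4·0.125·0.277 + 1·0.5·0.549 = 0.413.
0.413 < 1: the indirect benefit is less than the cost.

No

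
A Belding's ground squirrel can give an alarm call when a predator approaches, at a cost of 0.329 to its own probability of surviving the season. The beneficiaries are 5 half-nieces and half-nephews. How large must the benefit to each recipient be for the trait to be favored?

r to a half-niece or half-nephew = 0.125 (half-aunt/uncle↔niece/nephew: one path of length 3: r = (1/2)^3 = 1/8).
Hamilton's rule with n recipients of equal r: n·r·B > C, so B > C/(n·r) = 0.329/(5·0.125) = 0.5264.

0.5264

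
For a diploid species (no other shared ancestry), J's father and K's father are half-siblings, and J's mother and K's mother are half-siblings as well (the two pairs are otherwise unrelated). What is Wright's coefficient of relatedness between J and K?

0.125

Independent pedigree routes through distinct common ancestors add.
J and K are related in two ways: half first cousins through their fathers (r = 1/16) and half first cousins through their mothers (r = 1/16).
r = 1/16 + 1/16 = 0.125.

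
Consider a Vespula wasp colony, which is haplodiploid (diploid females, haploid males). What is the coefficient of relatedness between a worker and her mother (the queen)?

One meiotic link between diploid queen and diploid daughter: r = 1/2.

0.5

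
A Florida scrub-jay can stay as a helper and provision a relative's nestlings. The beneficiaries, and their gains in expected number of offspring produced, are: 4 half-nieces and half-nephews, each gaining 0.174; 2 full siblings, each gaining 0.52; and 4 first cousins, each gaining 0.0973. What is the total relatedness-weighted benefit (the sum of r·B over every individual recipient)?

r to a half-niece or half-nephew = 1/8 (half-aunt/uncle↔niece/nephew: one path of length 3: r = (1/2)^3 = 1/8).
r to a full sibling = 1/2 (full sibs share both parents — two paths of length 2: r = 2·(1/2)^2 = 1/2).
r to a first cousin = 0.125 (first cousins share one grandparent pair — two paths of length 4: r = 2·(1/2)^4 = 1/8).
Summing one r·B term per recipient: 4·0.125·0.174 + 2·0.5·0.52 + 4·0.125·0.0973 = 0.65565.

0.65565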